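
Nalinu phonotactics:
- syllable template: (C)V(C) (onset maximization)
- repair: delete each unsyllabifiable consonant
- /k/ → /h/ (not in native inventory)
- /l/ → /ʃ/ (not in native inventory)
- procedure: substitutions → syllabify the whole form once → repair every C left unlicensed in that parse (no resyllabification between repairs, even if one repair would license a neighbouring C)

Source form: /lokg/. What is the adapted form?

Substitution: /l/ → /ʃ/, /k/ → /h/, giving /ʃohg/.
Syllabifying with onset maximization leaves /g/ stranded (at most one coda consonant is licensed; onsets are limited to one consonant).
Each unlicensed consonant is deleted: /g/.

ʃoh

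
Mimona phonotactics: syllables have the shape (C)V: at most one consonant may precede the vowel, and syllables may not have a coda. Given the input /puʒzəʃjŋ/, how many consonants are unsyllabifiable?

4

Under (C)V, the unsyllabifiable consonants are /ʒ/, /ʃ/, /j/, /ŋ/ (no codas are permitted; onsets are limited to one consonant).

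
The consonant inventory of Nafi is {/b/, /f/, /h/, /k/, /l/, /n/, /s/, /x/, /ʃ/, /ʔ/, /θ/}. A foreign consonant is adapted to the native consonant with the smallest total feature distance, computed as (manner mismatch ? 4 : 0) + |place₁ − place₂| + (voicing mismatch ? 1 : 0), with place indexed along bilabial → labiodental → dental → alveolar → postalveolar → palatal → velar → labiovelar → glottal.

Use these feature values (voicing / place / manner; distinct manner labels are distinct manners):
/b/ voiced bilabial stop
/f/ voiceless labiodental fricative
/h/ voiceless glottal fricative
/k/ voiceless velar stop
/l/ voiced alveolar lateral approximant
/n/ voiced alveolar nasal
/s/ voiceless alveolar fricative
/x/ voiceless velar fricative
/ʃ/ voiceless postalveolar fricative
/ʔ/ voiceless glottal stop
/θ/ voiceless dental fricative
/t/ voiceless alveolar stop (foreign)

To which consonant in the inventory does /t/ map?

k

/k/ is closest: same manner (stop), place distance 3 (alveolar→velar), same voicing; total 3. Next closest is /b/ at distance 4.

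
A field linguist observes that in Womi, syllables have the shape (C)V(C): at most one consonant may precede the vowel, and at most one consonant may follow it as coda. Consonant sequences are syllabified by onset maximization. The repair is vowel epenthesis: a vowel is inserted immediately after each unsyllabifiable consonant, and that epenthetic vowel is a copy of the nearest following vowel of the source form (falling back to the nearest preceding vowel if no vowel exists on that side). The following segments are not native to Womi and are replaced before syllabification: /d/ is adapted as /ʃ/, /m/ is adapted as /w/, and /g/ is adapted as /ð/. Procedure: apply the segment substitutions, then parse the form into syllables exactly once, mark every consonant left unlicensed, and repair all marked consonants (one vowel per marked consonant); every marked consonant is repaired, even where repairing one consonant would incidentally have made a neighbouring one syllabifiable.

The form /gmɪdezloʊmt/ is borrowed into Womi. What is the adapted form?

ðɪwɪʃezloʊwtʊ

Substitution: /g/ → /ð/, /m/ → /w/, /d/ → /ʃ/, giving /ðwɪʃezloʊwt/.
Syllabifying with onset maximization leaves /ð/, /t/ stranded (at most one coda consonant is licensed; onsets are limited to one consonant).
Inserting the epenthetic vowel yields /ð/ → /ðɪ/, /t/ → /tʊ/.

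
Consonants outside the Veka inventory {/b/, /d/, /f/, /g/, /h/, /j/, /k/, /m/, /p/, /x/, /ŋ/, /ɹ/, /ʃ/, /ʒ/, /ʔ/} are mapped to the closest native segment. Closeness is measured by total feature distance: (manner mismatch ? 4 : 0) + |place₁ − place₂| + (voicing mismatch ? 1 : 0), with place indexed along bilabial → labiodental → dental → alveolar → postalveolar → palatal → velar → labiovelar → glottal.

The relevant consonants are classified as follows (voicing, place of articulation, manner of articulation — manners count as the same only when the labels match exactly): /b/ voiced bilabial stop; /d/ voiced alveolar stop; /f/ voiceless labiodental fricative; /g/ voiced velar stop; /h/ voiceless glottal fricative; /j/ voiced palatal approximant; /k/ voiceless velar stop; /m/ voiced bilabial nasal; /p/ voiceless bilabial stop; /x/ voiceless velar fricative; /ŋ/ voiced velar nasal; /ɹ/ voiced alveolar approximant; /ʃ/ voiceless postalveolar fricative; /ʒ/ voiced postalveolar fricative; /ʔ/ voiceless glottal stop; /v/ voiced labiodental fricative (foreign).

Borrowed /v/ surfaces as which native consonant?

/f/ is closest: same manner (fricative), place distance 0 (labiodental→labiodental), voicing differs (+1); total 1. Next closest is /ʒ/ at distance 3.

f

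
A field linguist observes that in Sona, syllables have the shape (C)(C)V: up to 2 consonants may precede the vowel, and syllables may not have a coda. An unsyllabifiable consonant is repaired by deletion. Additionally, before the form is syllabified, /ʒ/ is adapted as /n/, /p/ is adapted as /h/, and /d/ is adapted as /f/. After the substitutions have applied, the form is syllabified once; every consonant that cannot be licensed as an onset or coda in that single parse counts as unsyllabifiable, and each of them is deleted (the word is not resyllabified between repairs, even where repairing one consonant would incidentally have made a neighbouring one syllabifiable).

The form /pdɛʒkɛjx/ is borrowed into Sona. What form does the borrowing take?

Substitution: /p/ → /h/, /d/ → /f/, /ʒ/ → /n/, giving /hfɛnkɛjx/.
Under (C)(C)V, the unsyllabifiable consonants are /j/, /x/ (no codas are permitted; onsets may contain at most 2 consonants).
Each unlicensed consonant is deleted: /j/, /x/.

hfɛnkɛ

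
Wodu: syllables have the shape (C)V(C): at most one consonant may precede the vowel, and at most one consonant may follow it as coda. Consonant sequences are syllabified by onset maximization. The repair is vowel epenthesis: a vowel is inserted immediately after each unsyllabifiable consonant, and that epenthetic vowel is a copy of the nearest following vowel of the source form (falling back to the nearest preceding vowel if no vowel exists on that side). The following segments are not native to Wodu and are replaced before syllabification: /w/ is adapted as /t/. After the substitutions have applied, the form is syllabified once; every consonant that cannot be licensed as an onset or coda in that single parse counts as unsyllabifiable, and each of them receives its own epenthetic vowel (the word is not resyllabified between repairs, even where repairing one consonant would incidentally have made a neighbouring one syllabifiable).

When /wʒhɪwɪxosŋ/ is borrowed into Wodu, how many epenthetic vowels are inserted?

3

After substitution the input is /tʒhɪtɪxosŋ/.
The unsyllabifiable consonants are /t/, /ʒ/, /ŋ/; each receives one epenthetic vowel.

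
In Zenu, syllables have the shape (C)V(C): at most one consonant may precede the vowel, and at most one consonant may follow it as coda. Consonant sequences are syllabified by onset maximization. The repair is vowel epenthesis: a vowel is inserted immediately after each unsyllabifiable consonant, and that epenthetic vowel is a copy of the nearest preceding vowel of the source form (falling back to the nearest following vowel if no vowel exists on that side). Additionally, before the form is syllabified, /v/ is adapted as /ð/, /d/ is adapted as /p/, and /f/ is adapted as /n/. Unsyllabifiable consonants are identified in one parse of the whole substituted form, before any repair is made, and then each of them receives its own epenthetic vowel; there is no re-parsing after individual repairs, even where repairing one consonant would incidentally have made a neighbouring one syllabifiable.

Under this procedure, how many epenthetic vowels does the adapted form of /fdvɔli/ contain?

2

After substitution the input is /npðɔli/.
The unsyllabifiable consonants are /n/, /p/; each receives one epenthetic vowel.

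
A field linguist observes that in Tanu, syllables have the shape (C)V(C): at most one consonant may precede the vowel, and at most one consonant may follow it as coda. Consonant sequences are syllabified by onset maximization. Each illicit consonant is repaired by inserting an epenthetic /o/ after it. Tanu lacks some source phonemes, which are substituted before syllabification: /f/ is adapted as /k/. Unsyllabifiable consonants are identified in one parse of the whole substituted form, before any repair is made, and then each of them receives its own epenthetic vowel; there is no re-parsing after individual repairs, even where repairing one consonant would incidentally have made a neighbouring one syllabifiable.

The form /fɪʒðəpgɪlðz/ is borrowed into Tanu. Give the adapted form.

kɪʒðəpgɪlðozo

Substitution: /f/ → /k/, giving /kɪʒðəpgɪlðz/.
Syllabifying with onset maximization leaves /ð/, /z/ stranded (at most one coda consonant is licensed; onsets are limited to one consonant).
Epenthesis after each stranded consonant: /ð/ → /ðo/, /z/ → /zo/.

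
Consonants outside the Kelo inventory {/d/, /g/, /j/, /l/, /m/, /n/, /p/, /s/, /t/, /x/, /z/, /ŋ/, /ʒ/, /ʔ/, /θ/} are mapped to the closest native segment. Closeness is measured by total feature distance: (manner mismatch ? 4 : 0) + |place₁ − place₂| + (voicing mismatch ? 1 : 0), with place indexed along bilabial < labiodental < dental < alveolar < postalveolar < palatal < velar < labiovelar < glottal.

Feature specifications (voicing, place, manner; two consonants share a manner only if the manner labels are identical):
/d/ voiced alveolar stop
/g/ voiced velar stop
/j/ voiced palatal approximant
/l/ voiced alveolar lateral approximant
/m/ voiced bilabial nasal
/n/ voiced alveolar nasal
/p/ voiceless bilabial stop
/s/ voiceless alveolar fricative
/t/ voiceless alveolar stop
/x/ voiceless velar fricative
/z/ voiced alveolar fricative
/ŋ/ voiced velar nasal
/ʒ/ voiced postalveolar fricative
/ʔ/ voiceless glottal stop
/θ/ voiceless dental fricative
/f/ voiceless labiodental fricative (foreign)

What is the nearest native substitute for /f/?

/θ/ is closest: same manner (fricative), place distance 1 (labiodental→dental), same voicing; total 1. Next closest is /s/ at distance 2.

θ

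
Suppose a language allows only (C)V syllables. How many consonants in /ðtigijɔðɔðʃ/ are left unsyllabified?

Syllabifying with onset maximization leaves /ð/, /ð/, /ʃ/ stranded (no codas are permitted; onsets are limited to one consonant).

3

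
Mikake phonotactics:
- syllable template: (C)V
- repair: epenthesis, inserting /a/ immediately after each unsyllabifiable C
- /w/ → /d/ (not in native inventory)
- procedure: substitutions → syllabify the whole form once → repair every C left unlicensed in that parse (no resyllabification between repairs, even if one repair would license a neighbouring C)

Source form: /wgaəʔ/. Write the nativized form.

Substitution: /w/ → /d/, giving /dgaəʔ/.
The consonants /d/, /ʔ/ cannot be parsed into a legal (C)V syllable (no codas are permitted; onsets are limited to one consonant).
Each unlicensed consonant becomes the onset of a new syllable: /d/ → /da/, /ʔ/ → /ʔa/.

dagaəʔa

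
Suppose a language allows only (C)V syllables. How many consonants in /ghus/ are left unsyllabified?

Under (C)V, the unsyllabifiable consonants are /g/, /s/ (no codas are permitted; onsets are limited to one consonant).

2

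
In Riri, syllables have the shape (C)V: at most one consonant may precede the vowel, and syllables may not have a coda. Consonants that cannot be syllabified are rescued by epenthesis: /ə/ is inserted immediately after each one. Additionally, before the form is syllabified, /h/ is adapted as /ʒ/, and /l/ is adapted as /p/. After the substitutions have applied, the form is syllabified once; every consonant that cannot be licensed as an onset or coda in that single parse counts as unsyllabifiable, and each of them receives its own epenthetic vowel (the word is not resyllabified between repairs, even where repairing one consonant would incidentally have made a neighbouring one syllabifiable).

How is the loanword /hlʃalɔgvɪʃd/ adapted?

ʒəpəʃapɔgəvɪʃədə

Substitution: /h/ → /ʒ/, /l/ → /p/, giving /ʒpʃapɔgvɪʃd/.
Syllabifying with onset maximization leaves /ʒ/, /p/, /g/, /ʃ/, /d/ stranded (no codas are permitted; onsets are limited to one consonant).
Epenthesis after each stranded consonant: /ʒ/ → /ʒə/, /p/ → /pə/, /g/ → /gə/, /ʃ/ → /ʃə/, /d/ → /də/.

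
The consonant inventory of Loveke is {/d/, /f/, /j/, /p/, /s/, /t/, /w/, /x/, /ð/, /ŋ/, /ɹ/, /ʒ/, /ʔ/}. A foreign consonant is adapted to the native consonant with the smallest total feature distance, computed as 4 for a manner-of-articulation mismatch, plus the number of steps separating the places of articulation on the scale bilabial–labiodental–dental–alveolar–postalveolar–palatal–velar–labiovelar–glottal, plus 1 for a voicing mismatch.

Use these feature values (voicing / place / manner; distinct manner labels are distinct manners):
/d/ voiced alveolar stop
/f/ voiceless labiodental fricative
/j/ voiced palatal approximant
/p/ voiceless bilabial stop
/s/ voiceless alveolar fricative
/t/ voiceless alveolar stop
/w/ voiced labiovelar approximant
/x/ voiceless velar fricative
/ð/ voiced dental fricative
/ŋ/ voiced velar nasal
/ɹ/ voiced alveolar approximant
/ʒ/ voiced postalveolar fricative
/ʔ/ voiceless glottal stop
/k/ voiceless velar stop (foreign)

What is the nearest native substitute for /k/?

/ʔ/ is closest: same manner (stop), place distance 2 (velar→glottal), same voicing; total 2. Next closest is /t/ at distance 3.

ʔ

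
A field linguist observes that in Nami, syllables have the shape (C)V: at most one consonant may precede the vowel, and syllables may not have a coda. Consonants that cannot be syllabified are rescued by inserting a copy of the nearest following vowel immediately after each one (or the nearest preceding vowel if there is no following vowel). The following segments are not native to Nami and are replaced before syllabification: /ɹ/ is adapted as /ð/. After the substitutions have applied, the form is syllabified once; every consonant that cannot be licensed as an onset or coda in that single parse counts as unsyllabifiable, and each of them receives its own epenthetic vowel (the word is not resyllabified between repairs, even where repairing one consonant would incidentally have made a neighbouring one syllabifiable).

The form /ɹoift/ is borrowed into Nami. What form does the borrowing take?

ðoifiti

Substitution: /ɹ/ → /ð/, giving /ðoift/.
Under (C)V, the unsyllabifiable consonants are /f/, /t/ (no codas are permitted; onsets are limited to one consonant).
Inserting the epenthetic vowel yields /f/ → /fi/, /t/ → /ti/.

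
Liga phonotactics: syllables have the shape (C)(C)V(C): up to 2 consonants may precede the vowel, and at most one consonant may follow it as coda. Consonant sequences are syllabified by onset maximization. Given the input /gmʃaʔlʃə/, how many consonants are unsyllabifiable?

1

Syllabifying with onset maximization leaves /g/ stranded (at most one coda consonant is licensed; onsets may contain at most 2 consonants).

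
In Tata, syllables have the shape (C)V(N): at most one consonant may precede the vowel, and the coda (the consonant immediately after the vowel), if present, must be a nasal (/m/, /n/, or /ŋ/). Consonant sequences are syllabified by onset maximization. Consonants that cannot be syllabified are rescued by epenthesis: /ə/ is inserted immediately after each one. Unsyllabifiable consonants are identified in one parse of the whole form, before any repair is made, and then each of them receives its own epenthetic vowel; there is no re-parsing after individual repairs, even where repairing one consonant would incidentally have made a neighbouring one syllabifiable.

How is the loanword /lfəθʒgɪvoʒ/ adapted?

Under (C)V(N), the unsyllabifiable consonants are /l/, /θ/, /ʒ/, /ʒ/ (only a nasal (/m/, /n/, or /ŋ/) is licensed in coda position; onsets are limited to one consonant).
Inserting the epenthetic vowel yields /l/ → /lə/, /θ/ → /θə/, /ʒ/ → /ʒə/, /ʒ/ → /ʒə/.

ləfəθəʒəgɪvoʒə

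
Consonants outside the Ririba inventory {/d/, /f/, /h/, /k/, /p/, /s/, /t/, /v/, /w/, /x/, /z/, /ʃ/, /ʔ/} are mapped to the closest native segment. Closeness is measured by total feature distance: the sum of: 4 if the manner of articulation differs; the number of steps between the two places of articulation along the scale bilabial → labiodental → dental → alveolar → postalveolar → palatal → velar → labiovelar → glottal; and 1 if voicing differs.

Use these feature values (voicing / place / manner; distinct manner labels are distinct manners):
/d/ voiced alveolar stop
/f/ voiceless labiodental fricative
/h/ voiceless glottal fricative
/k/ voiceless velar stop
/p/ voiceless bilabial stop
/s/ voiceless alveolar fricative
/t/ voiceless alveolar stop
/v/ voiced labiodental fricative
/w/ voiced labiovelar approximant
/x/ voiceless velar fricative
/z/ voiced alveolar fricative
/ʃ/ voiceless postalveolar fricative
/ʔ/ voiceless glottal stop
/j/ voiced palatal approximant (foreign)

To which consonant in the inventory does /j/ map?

w

/w/ is closest: same manner (approximant), place distance 2 (palatal→labiovelar), same voicing; total 2. Next closest is /d/ at distance 6.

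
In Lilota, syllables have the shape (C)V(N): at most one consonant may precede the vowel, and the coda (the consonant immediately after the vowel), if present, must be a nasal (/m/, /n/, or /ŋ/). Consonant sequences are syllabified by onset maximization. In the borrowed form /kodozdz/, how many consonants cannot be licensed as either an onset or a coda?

3

Under (C)V(N), the unsyllabifiable consonants are /z/, /d/, /z/ (only a nasal (/m/, /n/, or /ŋ/) is licensed in coda position; onsets are limited to one consonant).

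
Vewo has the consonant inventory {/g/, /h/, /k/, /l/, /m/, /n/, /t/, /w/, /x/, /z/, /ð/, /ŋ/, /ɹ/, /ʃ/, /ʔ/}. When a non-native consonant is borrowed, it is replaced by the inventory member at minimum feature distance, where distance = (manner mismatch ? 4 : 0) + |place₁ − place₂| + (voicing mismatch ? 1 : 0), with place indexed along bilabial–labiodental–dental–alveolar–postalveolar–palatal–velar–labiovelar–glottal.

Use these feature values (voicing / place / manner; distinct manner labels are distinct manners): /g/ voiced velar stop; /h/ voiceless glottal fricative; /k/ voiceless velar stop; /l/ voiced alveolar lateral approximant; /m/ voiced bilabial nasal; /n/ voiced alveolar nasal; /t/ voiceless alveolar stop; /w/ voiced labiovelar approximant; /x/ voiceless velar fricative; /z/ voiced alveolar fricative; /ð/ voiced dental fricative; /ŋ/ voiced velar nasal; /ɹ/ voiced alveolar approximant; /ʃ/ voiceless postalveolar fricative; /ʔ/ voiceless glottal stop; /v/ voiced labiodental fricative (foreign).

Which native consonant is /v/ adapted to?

/ð/ is closest: same manner (fricative), place distance 1 (labiodental→dental), same voicing; total 1. Next closest is /z/ at distance 2.

ð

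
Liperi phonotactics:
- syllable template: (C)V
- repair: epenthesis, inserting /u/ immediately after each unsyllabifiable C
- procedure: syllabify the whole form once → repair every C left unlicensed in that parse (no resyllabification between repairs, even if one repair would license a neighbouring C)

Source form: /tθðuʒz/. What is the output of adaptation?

tuθuðuʒuzu

Syllabifying with onset maximization leaves /t/, /θ/, /ʒ/, /z/ stranded (no codas are permitted; onsets are limited to one consonant).
Inserting the epenthetic vowel yields /t/ → /tu/, /θ/ → /θu/, /ʒ/ → /ʒu/, /z/ → /zu/.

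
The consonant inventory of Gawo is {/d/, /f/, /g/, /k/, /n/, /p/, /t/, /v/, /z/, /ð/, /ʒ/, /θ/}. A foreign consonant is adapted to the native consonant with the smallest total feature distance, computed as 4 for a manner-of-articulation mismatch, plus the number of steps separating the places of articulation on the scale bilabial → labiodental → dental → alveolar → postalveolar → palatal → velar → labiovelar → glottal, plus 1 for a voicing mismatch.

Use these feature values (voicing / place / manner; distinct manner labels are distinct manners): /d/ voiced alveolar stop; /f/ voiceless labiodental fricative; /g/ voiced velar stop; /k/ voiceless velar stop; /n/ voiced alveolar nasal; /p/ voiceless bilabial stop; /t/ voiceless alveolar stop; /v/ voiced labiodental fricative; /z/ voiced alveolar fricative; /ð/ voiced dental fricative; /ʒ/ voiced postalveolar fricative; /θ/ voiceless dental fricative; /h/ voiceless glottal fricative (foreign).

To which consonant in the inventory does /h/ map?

ʒ

/ʒ/ is closest: same manner (fricative), place distance 4 (glottal→postalveolar), voicing differs (+1); total 5. Next closest is /k/ at distance 6.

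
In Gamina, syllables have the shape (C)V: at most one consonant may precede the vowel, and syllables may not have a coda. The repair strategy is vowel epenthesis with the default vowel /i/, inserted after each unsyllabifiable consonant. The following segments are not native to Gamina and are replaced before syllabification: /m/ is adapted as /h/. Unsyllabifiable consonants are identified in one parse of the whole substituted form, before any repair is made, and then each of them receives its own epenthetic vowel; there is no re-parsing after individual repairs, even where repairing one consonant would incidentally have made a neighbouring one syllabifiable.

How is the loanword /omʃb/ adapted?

ohiʃibi

Substitution: /m/ → /h/, giving /ohʃb/.
The consonants /h/, /ʃ/, /b/ cannot be parsed into a legal (C)V syllable (no codas are permitted; onsets are limited to one consonant).
Inserting the epenthetic vowel yields /h/ → /hi/, /ʃ/ → /ʃi/, /b/ → /bi/.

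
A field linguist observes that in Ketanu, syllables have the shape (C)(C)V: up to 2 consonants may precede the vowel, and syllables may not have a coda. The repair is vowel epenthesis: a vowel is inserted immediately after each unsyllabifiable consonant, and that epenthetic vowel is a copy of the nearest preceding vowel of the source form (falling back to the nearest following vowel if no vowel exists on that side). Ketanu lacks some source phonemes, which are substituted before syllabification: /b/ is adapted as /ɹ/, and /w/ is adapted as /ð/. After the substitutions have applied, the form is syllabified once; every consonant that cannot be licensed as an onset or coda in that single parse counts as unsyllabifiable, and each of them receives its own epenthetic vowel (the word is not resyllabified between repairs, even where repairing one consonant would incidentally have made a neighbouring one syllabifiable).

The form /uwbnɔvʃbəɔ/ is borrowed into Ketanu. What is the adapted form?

uðuɹnɔvɔʃɹəɔ

Substitution: /w/ → /ð/, /b/ → /ɹ/, giving /uðɹnɔvʃɹəɔ/.
The consonants /ð/, /v/ cannot be parsed into a legal (C)(C)V syllable (no codas are permitted; onsets may contain at most 2 consonants).
Epenthesis after each stranded consonant: /ð/ → /ðu/, /v/ → /vɔ/.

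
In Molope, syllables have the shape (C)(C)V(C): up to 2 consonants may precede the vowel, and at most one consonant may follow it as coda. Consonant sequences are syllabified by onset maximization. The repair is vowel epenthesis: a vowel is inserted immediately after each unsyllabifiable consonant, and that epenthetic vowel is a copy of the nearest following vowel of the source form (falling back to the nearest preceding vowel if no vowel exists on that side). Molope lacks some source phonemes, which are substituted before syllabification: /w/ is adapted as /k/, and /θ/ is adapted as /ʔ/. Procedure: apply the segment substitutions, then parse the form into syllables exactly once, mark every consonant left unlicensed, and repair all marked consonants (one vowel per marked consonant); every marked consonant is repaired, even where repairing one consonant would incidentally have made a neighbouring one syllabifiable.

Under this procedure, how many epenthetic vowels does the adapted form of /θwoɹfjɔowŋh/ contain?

2

After substitution the input is /ʔkoɹfjɔokŋh/.
The unsyllabifiable consonants are /ŋ/, /h/; each receives one epenthetic vowel.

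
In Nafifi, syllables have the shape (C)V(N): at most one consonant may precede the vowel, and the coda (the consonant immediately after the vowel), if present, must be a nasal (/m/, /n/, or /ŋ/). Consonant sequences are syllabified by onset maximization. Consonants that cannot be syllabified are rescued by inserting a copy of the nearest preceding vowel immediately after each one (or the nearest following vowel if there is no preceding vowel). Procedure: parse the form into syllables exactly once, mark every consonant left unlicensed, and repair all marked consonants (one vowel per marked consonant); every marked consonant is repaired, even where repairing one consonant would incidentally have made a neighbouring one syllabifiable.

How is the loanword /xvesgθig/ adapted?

The consonants /x/, /s/, /g/, /g/ cannot be parsed into a legal (C)V(N) syllable (only a nasal (/m/, /n/, or /ŋ/) is licensed in coda position; onsets are limited to one consonant).
Epenthesis after each stranded consonant: /x/ → /xe/, /s/ → /se/, /g/ → /ge/, /g/ → /gi/.

xevesegeθigi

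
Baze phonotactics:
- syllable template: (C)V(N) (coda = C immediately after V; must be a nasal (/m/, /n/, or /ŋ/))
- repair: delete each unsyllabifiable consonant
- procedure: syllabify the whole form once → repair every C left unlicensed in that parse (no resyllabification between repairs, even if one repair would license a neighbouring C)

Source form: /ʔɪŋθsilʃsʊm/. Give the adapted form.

The consonants /θ/, /l/, /ʃ/ cannot be parsed into a legal (C)V(N) syllable (only a nasal (/m/, /n/, or /ŋ/) is licensed in coda position; onsets are limited to one consonant).
Deleting the stranded consonants removes /θ/, /l/, /ʃ/.

ʔɪŋsisʊm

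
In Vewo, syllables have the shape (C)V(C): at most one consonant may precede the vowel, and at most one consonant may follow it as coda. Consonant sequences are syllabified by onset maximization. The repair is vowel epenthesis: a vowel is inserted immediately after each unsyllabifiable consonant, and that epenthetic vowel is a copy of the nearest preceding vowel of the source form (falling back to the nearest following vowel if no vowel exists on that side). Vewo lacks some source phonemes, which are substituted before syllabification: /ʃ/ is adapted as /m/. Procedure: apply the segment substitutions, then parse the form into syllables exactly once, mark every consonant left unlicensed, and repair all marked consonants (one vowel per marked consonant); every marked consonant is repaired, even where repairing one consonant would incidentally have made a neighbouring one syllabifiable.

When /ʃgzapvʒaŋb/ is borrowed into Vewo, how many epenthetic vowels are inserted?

4

After substitution the input is /mgzapvʒaŋb/.
The unsyllabifiable consonants are /m/, /g/, /v/, /b/; each receives one epenthetic vowel.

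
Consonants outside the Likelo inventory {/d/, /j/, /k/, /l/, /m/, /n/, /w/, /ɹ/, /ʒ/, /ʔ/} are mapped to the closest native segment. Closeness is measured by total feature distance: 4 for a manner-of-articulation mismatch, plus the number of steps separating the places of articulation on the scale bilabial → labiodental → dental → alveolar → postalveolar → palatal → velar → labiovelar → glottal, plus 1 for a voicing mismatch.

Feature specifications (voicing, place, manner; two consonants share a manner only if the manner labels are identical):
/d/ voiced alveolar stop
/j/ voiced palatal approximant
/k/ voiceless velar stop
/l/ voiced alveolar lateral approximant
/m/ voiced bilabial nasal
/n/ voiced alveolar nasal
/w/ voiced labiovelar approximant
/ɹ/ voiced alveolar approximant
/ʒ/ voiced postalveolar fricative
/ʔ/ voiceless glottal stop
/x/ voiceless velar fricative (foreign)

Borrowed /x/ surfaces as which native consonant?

ʒ

/ʒ/ is closest: same manner (fricative), place distance 2 (velar→postalveolar), voicing differs (+1); total 3. Next closest is /k/ at distance 4.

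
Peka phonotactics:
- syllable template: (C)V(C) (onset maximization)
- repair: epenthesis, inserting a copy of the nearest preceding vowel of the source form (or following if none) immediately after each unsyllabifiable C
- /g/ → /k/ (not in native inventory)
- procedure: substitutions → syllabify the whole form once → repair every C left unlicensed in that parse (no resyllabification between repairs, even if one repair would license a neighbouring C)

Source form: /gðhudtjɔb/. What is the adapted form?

Substitution: /g/ → /k/, giving /kðhudtjɔb/.
Under (C)V(C), the unsyllabifiable consonants are /k/, /ð/, /t/ (at most one coda consonant is licensed; onsets are limited to one consonant).
Epenthesis after each stranded consonant: /k/ → /ku/, /ð/ → /ðu/, /t/ → /tu/.

kuðuhudtujɔb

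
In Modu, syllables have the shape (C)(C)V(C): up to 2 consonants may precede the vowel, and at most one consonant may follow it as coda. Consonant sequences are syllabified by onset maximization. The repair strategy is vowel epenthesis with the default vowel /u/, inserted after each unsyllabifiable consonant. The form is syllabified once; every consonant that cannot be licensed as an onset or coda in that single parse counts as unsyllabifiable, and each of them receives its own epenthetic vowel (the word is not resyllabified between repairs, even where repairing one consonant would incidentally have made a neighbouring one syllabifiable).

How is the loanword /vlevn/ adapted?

vlevnu

Syllabifying with onset maximization leaves /n/ stranded (at most one coda consonant is licensed; onsets may contain at most 2 consonants).
Inserting the epenthetic vowel yields /n/ → /nu/.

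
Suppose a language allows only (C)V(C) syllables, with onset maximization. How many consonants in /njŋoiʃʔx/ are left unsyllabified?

Syllabifying with onset maximization leaves /n/, /j/, /ʔ/, /x/ stranded (at most one coda consonant is licensed; onsets are limited to one consonant).

4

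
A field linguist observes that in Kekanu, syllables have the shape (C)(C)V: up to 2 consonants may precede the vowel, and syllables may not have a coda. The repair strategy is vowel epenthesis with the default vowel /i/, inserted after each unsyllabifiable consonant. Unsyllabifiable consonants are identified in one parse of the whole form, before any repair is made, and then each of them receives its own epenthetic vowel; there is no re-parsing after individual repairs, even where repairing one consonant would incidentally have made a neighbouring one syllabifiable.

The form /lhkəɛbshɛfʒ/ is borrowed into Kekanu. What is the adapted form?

lihkəɛbishɛfiʒi

Under (C)(C)V, the unsyllabifiable consonants are /l/, /b/, /f/, /ʒ/ (no codas are permitted; onsets may contain at most 2 consonants).
Inserting the epenthetic vowel yields /l/ → /li/, /b/ → /bi/, /f/ → /fi/, /ʒ/ → /ʒi/.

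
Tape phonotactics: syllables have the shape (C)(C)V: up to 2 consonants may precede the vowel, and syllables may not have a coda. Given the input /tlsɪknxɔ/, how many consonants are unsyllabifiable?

2

Syllabifying with onset maximization leaves /t/, /k/ stranded (no codas are permitted; onsets may contain at most 2 consonants).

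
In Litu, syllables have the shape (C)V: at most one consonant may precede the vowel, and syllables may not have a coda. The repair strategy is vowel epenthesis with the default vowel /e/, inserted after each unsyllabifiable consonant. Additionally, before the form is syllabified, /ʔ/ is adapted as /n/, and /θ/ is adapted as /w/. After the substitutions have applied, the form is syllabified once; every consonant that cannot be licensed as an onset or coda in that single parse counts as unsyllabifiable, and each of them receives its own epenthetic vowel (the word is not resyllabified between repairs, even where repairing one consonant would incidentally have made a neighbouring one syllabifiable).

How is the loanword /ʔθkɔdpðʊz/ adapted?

Substitution: /ʔ/ → /n/, /θ/ → /w/, giving /nwkɔdpðʊz/.
Under (C)V, the unsyllabifiable consonants are /n/, /w/, /d/, /p/, /z/ (no codas are permitted; onsets are limited to one consonant).
Each unlicensed consonant becomes the onset of a new syllable: /n/ → /ne/, /w/ → /we/, /d/ → /de/, /p/ → /pe/, /z/ → /ze/.

newekɔdepeðʊze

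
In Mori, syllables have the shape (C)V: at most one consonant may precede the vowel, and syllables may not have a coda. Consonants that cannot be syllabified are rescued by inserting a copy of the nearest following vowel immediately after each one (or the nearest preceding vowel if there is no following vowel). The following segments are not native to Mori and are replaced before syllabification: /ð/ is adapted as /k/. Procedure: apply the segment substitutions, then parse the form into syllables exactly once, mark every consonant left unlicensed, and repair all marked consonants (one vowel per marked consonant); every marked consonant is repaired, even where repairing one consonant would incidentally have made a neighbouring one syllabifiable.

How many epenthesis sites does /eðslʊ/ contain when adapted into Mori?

After substitution the input is /ekslʊ/.
The unsyllabifiable consonants are /k/, /s/; each receives one epenthetic vowel.

2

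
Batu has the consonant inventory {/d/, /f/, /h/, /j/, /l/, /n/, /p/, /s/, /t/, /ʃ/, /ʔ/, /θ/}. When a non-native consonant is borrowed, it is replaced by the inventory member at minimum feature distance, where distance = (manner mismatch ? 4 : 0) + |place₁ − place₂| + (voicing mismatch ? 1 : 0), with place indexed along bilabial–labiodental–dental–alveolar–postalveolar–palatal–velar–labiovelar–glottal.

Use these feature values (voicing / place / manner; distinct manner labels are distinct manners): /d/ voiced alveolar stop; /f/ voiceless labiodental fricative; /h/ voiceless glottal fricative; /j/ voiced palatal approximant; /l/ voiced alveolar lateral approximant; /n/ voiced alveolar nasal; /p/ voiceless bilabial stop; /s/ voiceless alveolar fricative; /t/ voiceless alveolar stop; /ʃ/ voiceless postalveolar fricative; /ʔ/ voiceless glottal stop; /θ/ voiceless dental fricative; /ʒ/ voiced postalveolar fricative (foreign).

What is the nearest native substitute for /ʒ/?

/ʃ/ is closest: same manner (fricative), place distance 0 (postalveolar→postalveolar), voicing differs (+1); total 1. Next closest is /s/ at distance 2.

ʃ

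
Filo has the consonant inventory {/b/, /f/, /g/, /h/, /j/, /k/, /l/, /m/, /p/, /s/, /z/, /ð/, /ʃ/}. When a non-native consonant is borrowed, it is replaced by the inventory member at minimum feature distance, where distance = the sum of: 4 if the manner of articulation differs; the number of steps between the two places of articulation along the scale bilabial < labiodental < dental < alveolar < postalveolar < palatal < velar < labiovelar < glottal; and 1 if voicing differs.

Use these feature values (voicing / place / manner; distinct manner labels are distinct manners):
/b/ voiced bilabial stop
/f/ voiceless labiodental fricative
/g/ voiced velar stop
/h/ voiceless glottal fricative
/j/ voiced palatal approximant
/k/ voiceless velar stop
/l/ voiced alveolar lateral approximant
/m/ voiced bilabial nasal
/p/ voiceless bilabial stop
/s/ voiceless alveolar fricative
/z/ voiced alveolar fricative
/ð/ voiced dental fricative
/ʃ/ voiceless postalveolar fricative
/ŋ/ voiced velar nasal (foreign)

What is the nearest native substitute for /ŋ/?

/g/ is closest: manner differs (nasal→stop, +4), place distance 0 (velar→velar), same voicing; total 4. Next closest is /j/ at distance 5.

g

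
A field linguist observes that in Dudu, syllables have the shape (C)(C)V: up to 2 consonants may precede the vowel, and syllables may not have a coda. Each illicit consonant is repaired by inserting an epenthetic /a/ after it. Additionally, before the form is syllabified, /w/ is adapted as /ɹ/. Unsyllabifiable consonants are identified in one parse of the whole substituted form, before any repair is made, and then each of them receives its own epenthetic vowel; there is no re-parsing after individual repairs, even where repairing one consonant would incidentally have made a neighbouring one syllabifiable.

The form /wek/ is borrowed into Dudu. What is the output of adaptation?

ɹeka

Substitution: /w/ → /ɹ/, giving /ɹek/.
Syllabifying with onset maximization leaves /k/ stranded (no codas are permitted; onsets may contain at most 2 consonants).
Inserting the epenthetic vowel yields /k/ → /ka/.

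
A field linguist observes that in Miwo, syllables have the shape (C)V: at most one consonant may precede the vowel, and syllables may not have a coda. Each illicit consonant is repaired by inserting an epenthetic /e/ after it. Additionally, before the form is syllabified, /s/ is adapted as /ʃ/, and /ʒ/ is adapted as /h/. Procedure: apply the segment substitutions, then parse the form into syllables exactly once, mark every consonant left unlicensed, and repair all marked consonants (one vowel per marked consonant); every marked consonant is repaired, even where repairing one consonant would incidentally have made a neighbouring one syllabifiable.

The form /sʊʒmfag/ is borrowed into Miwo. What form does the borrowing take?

Substitution: /s/ → /ʃ/, /ʒ/ → /h/, giving /ʃʊhmfag/.
Syllabifying with onset maximization leaves /h/, /m/, /g/ stranded (no codas are permitted; onsets are limited to one consonant).
Inserting the epenthetic vowel yields /h/ → /he/, /m/ → /me/, /g/ → /ge/.

ʃʊhemefage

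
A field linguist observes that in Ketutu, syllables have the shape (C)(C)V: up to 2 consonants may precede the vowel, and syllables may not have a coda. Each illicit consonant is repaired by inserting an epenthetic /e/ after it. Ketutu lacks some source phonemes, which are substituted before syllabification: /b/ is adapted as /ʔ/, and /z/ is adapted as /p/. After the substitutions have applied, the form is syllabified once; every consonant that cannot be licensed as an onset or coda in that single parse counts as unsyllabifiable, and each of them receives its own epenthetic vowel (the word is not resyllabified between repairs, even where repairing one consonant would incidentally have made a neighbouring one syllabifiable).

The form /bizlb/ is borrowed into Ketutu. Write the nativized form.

Substitution: /b/ → /ʔ/, /z/ → /p/, giving /ʔiplʔ/.
Under (C)(C)V, the unsyllabifiable consonants are /p/, /l/, /ʔ/ (no codas are permitted; onsets may contain at most 2 consonants).
Each unlicensed consonant becomes the onset of a new syllable: /p/ → /pe/, /l/ → /le/, /ʔ/ → /ʔe/.

ʔipeleʔe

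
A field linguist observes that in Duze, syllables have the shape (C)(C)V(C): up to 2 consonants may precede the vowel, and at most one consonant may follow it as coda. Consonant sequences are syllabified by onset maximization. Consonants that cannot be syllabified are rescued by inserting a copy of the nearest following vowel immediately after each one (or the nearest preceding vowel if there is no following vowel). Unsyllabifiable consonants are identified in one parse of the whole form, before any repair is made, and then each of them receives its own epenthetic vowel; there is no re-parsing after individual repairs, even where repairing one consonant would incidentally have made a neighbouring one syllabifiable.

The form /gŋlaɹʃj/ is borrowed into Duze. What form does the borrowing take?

gaŋlaɹʃaja

Under (C)(C)V(C), the unsyllabifiable consonants are /g/, /ʃ/, /j/ (at most one coda consonant is licensed; onsets may contain at most 2 consonants).
Each unlicensed consonant becomes the onset of a new syllable: /g/ → /ga/, /ʃ/ → /ʃa/, /j/ → /ja/.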